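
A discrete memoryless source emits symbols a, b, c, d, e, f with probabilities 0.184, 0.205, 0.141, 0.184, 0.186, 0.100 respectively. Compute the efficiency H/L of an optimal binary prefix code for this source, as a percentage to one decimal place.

Entropy H = −Σ p log₂ p ≈ 2.5495 bits.
Huffman merges: 1/10+141/1000→241/1000; 23/125+23/125→46/125; 93/500+41/200→391/1000; 241/1000+46/125→609/1000; 391/1000+609/1000→1. L = 2609/1000 ≈ 2.6090.
Efficiency = H/L = 2.5495/2.6090 = 97.7%.

97.7%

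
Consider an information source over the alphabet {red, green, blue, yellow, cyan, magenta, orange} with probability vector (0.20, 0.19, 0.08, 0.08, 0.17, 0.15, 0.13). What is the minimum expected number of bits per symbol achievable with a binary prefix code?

Repeatedly combine the two least-probable nodes; the expected code length is the sum of the merged weights.
merge 2/25 + 2/25 → 4/25
merge 13/100 + 3/20 → 7/25
merge 4/25 + 17/100 → 33/100
merge 19/100 + 1/5 → 39/100
merge 7/25 + 33/100 → 61/100
merge 39/100 + 61/100 → 1
L = 4/25 + 7/25 + 33/100 + 39/100 + 61/100 + 1 = 277/100 = 2.77 bits/symbol.

2.77 bits/symbol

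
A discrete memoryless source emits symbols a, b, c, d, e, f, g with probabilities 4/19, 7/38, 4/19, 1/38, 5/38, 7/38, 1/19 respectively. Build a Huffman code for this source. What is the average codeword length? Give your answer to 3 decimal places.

Repeatedly combine the two least-probable nodes; the expected code length is the sum of the merged weights.
merge 1/38 + 1/19 → 3/38
merge 3/38 + 5/38 → 4/19
merge 7/38 + 7/38 → 7/19
merge 4/19 + 4/19 → 8/19
merge 4/19 + 7/19 → 11/19
merge 8/19 + 11/19 → 1
L = 3/38 + 4/19 + 7/19 + 8/19 + 11/19 + 1 = 101/38 ≈ 2.658 bits/symbol.

2.658 bits/symbol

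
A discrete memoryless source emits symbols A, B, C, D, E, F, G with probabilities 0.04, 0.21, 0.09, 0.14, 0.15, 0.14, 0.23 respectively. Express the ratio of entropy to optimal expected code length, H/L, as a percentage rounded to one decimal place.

Entropy H = −Σ p log₂ p ≈ 2.6637 bits.
Huffman merges: 1/25+9/100→13/100; 13/100+7/50→27/100; 7/50+3/20→29/100; 21/100+23/100→11/25; 27/100+29/100→14/25; 11/25+14/25→1. L = 269/100 ≈ 2.6900.
Efficiency = H/L = 2.6637/2.6900 = 99.0%.

99.0%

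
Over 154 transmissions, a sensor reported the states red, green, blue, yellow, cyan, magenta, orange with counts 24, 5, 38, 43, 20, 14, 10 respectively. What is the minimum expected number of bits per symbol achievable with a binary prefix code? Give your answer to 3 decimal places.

Probabilities are the counts divided by 154.
Repeatedly combine the two least-probable nodes; the expected code length is the sum of the merged weights.
merge 5/154 + 5/77 → 15/154
merge 1/11 + 15/154 → 29/154
merge 10/77 + 12/77 → 2/7
merge 29/154 + 19/77 → 67/154
merge 43/154 + 2/7 → 87/154
merge 67/154 + 87/154 → 1
L = 15/154 + 29/154 + 2/7 + 67/154 + 87/154 + 1 = 18/7 ≈ 2.571 bits/symbol.

2.571 bits/symbol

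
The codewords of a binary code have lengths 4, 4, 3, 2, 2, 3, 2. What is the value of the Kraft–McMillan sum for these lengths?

With common denominator 2^4 = 16: Σ 2^(−ℓᵢ) = 1/16 + 1/16 + 2/16 + 4/16 + 4/16 + 2/16 + 4/16 = 18/16 = 1.125.

1.125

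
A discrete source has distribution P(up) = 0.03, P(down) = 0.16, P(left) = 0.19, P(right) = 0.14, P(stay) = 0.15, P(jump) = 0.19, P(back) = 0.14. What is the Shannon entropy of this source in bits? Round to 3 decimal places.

H = −Σ pᵢ log₂ pᵢ.
−0.03·log₂(0.03) = 0.1518
−0.16·log₂(0.16) = 0.4230
−0.19·log₂(0.19) = 0.4552
−0.14·log₂(0.14) = 0.3971
−0.15·log₂(0.15) = 0.4105
−0.19·log₂(0.19) = 0.4552
−0.14·log₂(0.14) = 0.3971
Sum ≈ 2.6900 → 2.690 bits.

2.690 bits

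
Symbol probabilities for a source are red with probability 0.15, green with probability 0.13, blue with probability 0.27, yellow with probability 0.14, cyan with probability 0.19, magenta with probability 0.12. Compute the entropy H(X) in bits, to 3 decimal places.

2.523 bits

H = −Σ pᵢ log₂ pᵢ.
−0.15·log₂(0.15) = 0.4105
−0.13·log₂(0.13) = 0.3826
−0.27·log₂(0.27) = 0.5100
−0.14·log₂(0.14) = 0.3971
−0.19·log₂(0.19) = 0.4552
−0.12·log₂(0.12) = 0.3671
Sum ≈ 2.5226 → 2.523 bits.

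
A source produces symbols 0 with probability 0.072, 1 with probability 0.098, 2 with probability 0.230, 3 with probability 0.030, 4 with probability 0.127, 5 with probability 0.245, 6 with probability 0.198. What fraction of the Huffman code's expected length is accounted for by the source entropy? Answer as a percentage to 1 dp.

98.2%

Entropy H = −Σ p log₂ p ≈ 2.5790 bits.
Huffman merges: 3/100+9/125→51/500; 49/500+51/500→1/5; 127/1000+99/500→13/40; 1/5+23/100→43/100; 49/200+13/40→57/100; 43/100+57/100→1. L = 2627/1000 ≈ 2.6270.
Efficiency = H/L = 2.5790/2.6270 = 98.2%.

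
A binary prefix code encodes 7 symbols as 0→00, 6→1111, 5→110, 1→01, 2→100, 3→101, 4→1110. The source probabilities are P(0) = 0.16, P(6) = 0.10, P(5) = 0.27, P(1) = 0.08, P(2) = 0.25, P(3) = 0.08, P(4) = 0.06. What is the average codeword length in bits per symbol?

2.92 bits/symbol

L̄ = Σ pᵢ·ℓᵢ = 0.16·2 + 0.10·4 + 0.27·3 + 0.08·2 + 0.25·3 + 0.08·3 + 0.06·4 = 2.92 bits/symbol.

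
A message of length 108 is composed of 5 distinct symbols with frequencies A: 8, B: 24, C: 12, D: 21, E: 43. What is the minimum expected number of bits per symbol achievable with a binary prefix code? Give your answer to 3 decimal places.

Probabilities are the counts divided by 108.
Repeatedly combine the two least-probable nodes; the expected code length is the sum of the merged weights.
merge 2/27 + 1/9 → 5/27
merge 5/27 + 7/36 → 41/108
merge 2/9 + 41/108 → 65/108
merge 43/108 + 65/108 → 1
L = 5/27 + 41/108 + 65/108 + 1 = 13/6 ≈ 2.167 bits/symbol.

2.167 bits/symbol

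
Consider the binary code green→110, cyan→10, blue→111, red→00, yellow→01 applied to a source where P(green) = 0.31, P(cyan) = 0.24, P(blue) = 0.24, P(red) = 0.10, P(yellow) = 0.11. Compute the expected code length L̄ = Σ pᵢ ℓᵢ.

L̄ = Σ pᵢ·ℓᵢ = 0.31·3 + 0.24·2 + 0.24·3 + 0.10·2 + 0.11·2 = 2.55 bits/symbol.

2.55 bits/symbol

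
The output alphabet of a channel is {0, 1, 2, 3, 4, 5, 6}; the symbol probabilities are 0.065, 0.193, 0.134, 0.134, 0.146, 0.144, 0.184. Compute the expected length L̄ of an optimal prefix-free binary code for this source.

2.807 bits/symbol

Repeatedly combine the two least-probable nodes; the expected code length is the sum of the merged weights.
merge 13/200 + 67/500 → 199/1000
merge 67/500 + 18/125 → 139/500
merge 73/500 + 23/125 → 33/100
merge 193/1000 + 199/1000 → 49/125
merge 139/500 + 33/100 → 76/125
merge 49/125 + 76/125 → 1
L = 199/1000 + 139/500 + 33/100 + 49/125 + 76/125 + 1 = 2807/1000 = 2.807 bits/symbol.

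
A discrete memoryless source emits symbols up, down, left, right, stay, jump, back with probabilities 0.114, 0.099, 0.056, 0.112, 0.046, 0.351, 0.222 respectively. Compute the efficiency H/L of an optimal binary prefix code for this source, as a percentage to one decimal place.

98.5%

Entropy H = −Σ p log₂ p ≈ 2.4906 bits.
Huffman merges: 23/500+7/125→51/500; 99/1000+51/500→201/1000; 14/125+57/500→113/500; 201/1000+111/500→423/1000; 113/500+351/1000→577/1000; 423/1000+577/1000→1. L = 2529/1000 ≈ 2.5290.
Efficiency = H/L = 2.4906/2.5290 = 98.5%.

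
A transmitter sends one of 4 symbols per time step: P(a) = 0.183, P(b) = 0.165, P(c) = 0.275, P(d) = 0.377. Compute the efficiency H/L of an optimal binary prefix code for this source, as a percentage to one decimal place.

97.4%

Entropy H = −Σ p log₂ p ≈ 1.9200 bits.
Huffman merges: 33/200+183/1000→87/250; 11/40+87/250→623/1000; 377/1000+623/1000→1. L = 1971/1000 ≈ 1.9710.
Efficiency = H/L = 1.9200/1.9710 = 97.4%.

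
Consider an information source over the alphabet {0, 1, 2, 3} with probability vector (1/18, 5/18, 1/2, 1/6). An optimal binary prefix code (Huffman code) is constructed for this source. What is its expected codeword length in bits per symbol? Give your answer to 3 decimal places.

Repeatedly combine the two least-probable nodes; the expected code length is the sum of the merged weights.
merge 1/18 + 1/6 → 2/9
merge 2/9 + 5/18 → 1/2
merge 1/2 + 1/2 → 1
L = 2/9 + 1/2 + 1 = 31/18 ≈ 1.722 bits/symbol.

1.722 bits/symbol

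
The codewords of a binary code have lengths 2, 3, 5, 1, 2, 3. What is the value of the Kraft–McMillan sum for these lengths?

With common denominator 2^5 = 32: Σ 2^(−ℓᵢ) = 8/32 + 4/32 + 1/32 + 16/32 + 8/32 + 4/32 = 41/32 = 1.28125.

1.28125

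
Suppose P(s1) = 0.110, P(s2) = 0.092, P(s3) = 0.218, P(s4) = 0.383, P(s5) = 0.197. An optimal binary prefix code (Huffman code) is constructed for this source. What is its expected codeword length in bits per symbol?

2.202 bits/symbol

Repeatedly combine the two least-probable nodes; the expected code length is the sum of the merged weights.
merge 23/250 + 11/100 → 101/500
merge 197/1000 + 101/500 → 399/1000
merge 109/500 + 383/1000 → 601/1000
merge 399/1000 + 601/1000 → 1
L = 101/500 + 399/1000 + 601/1000 + 1 = 1101/500 = 2.202 bits/symbol.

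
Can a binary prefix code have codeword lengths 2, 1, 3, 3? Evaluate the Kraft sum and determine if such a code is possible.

1; yes

With common denominator 2^3 = 8: Σ 2^(−ℓᵢ) = 2/8 + 4/8 + 1/8 + 1/8 = 8/8 = 1.
Kraft's inequality requires Σ ≤ 1; here Σ = 1 ≤ 1, so such a prefix code exists.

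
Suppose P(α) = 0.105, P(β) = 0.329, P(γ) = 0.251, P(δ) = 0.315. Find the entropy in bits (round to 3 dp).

1.895 bits

H = −Σ pᵢ log₂ pᵢ.
−0.105·log₂(0.105) = 0.3414
−0.329·log₂(0.329) = 0.5277
−0.251·log₂(0.251) = 0.5006
−0.315·log₂(0.315) = 0.5250
Sum ≈ 1.8946 → 1.895 bits.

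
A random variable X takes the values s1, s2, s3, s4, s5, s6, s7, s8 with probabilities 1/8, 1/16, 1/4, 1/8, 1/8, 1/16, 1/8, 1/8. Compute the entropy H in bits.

Each probability is a power of 1/2, so log₂(1/p) is an integer.
H = Σ p·log₂(1/p) = 1/8·3 + 1/16·4 + 1/4·2 + 1/8·3 + 1/8·3 + 1/16·4 + 1/8·3 + 1/8·3 = 2.875 bits.

2.875 bits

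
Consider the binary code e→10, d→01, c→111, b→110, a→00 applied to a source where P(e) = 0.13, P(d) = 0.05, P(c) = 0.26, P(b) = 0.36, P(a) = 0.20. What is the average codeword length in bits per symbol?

L̄ = Σ pᵢ·ℓᵢ = 0.13·2 + 0.05·2 + 0.26·3 + 0.36·3 + 0.20·2 = 2.62 bits/symbol.

2.62 bits/symbol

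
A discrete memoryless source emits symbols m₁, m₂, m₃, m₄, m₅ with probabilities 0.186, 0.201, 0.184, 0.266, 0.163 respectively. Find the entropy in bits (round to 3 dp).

H = −Σ pᵢ log₂ pᵢ.
−0.186·log₂(0.186) = 0.4514
−0.201·log₂(0.201) = 0.4653
−0.184·log₂(0.184) = 0.4494
−0.266·log₂(0.266) = 0.5082
−0.163·log₂(0.163) = 0.4266
Sum ≈ 2.3008 → 2.301 bits.

2.301 bits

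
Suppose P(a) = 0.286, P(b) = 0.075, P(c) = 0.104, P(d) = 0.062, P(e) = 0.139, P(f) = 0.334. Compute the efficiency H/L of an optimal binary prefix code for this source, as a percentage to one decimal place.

97.1%

Entropy H = −Σ p log₂ p ≈ 2.3092 bits.
Huffman merges: 31/500+3/40→137/1000; 13/125+137/1000→241/1000; 139/1000+241/1000→19/50; 143/500+167/500→31/50; 19/50+31/50→1. L = 1189/500 ≈ 2.3780.
Efficiency = H/L = 2.3092/2.3780 = 97.1%.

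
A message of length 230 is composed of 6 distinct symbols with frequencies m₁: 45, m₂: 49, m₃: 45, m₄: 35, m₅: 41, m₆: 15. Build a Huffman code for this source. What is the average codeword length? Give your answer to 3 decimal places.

Probabilities are the counts divided by 230.
Repeatedly combine the two least-probable nodes; the expected code length is the sum of the merged weights.
merge 3/46 + 7/46 → 5/23
merge 41/230 + 9/46 → 43/115
merge 9/46 + 49/230 → 47/115
merge 5/23 + 43/115 → 68/115
merge 47/115 + 68/115 → 1
L = 5/23 + 43/115 + 47/115 + 68/115 + 1 = 298/115 ≈ 2.591 bits/symbol.

2.591 bits/symbol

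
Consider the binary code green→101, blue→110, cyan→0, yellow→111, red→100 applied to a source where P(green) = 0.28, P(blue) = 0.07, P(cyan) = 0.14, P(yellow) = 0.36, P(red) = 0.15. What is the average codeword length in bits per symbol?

L̄ = Σ pᵢ·ℓᵢ = 0.28·3 + 0.07·3 + 0.14·1 + 0.36·3 + 0.15·3 = 2.72 bits/symbol.

2.72 bits/symbol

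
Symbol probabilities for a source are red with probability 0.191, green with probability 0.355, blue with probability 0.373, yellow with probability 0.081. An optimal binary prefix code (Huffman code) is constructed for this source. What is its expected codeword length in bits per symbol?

1.899 bits/symbol

Repeatedly combine the two least-probable nodes; the expected code length is the sum of the merged weights.
merge 81/1000 + 191/1000 → 34/125
merge 34/125 + 71/200 → 627/1000
merge 373/1000 + 627/1000 → 1
L = 34/125 + 627/1000 + 1 = 1899/1000 = 1.899 bits/symbol.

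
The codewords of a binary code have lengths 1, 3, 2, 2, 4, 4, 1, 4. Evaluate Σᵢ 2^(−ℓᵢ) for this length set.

With common denominator 2^4 = 16: Σ 2^(−ℓᵢ) = 8/16 + 2/16 + 4/16 + 4/16 + 1/16 + 1/16 + 8/16 + 1/16 = 29/16 = 1.8125.

1.8125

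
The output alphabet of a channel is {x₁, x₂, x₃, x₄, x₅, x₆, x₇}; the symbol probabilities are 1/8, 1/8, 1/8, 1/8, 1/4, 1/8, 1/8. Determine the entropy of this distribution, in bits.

2.75 bits

Each probability is a power of 1/2, so log₂(1/p) is an integer.
H = Σ p·log₂(1/p) = 1/8·3 + 1/8·3 + 1/8·3 + 1/8·3 + 1/4·2 + 1/8·3 + 1/8·3 = 2.75 bits.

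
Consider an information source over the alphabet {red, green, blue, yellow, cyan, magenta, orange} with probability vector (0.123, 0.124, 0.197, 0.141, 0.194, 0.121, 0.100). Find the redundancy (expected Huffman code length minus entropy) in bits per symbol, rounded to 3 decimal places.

0.038 bits

Entropy H = −Σ p log₂ p ≈ 2.7654 bits.
Huffman merges: 1/10+121/1000→221/1000; 123/1000+31/250→247/1000; 141/1000+97/500→67/200; 197/1000+221/1000→209/500; 247/1000+67/200→291/500; 209/500+291/500→1. L = 2803/1000 ≈ 2.8030.
L − H = 2.8030 − 2.7654 = 0.038 bits.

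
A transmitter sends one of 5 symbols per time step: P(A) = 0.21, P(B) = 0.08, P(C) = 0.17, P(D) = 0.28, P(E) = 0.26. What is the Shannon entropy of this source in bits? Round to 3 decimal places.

H = −Σ pᵢ log₂ pᵢ.
−0.21·log₂(0.21) = 0.4728
−0.08·log₂(0.08) = 0.2915
−0.17·log₂(0.17) = 0.4346
−0.28·log₂(0.28) = 0.5142
−0.26·log₂(0.26) = 0.5053
Sum ≈ 2.2184 → 2.218 bits.

2.218 bits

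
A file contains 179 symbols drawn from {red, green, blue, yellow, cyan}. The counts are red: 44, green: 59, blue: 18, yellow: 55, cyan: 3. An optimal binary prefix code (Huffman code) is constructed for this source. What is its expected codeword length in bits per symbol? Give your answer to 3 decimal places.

2.117 bits/symbol

Probabilities are the counts divided by 179.
Repeatedly combine the two least-probable nodes; the expected code length is the sum of the merged weights.
merge 3/179 + 18/179 → 21/179
merge 21/179 + 44/179 → 65/179
merge 55/179 + 59/179 → 114/179
merge 65/179 + 114/179 → 1
L = 21/179 + 65/179 + 114/179 + 1 = 379/179 ≈ 2.117 bits/symbol.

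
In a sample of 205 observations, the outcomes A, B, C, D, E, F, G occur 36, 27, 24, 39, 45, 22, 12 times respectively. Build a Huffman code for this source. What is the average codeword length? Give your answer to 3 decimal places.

2.756 bits/symbol

Probabilities are the counts divided by 205.
Repeatedly combine the two least-probable nodes; the expected code length is the sum of the merged weights.
merge 12/205 + 22/205 → 34/205
merge 24/205 + 27/205 → 51/205
merge 34/205 + 36/205 → 14/41
merge 39/205 + 9/41 → 84/205
merge 51/205 + 14/41 → 121/205
merge 84/205 + 121/205 → 1
L = 34/205 + 51/205 + 14/41 + 84/205 + 121/205 + 1 = 113/41 ≈ 2.756 bits/symbol.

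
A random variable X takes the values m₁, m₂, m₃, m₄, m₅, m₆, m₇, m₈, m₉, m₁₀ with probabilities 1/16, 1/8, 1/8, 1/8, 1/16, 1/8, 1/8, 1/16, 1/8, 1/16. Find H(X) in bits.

Each probability is a power of 1/2, so log₂(1/p) is an integer.
H = Σ p·log₂(1/p) = 1/16·4 + 1/8·3 + 1/8·3 + 1/8·3 + 1/16·4 + 1/8·3 + 1/8·3 + 1/16·4 + 1/8·3 + 1/16·4 = 3.25 bits.

3.25 bits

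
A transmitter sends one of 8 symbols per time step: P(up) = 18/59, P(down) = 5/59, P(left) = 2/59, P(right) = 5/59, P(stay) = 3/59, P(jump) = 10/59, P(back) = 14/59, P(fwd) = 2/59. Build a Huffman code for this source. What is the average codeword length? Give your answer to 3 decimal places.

Repeatedly combine the two least-probable nodes; the expected code length is the sum of the merged weights.
merge 2/59 + 2/59 → 4/59
merge 3/59 + 4/59 → 7/59
merge 5/59 + 5/59 → 10/59
merge 7/59 + 10/59 → 17/59
merge 10/59 + 14/59 → 24/59
merge 17/59 + 18/59 → 35/59
merge 24/59 + 35/59 → 1
L = 4/59 + 7/59 + 10/59 + 17/59 + 24/59 + 35/59 + 1 = 156/59 ≈ 2.644 bits/symbol.

2.644 bits/symbol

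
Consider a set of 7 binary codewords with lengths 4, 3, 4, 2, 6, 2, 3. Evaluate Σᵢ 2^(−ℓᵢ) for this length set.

With common denominator 2^6 = 64: Σ 2^(−ℓᵢ) = 4/64 + 8/64 + 4/64 + 16/64 + 1/64 + 16/64 + 8/64 = 57/64 = 0.890625.

0.890625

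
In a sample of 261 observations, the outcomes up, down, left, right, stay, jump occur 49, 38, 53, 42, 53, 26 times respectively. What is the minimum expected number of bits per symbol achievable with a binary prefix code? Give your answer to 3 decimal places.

2.594 bits/symbol

Probabilities are the counts divided by 261.
Repeatedly combine the two least-probable nodes; the expected code length is the sum of the merged weights.
merge 26/261 + 38/261 → 64/261
merge 14/87 + 49/261 → 91/261
merge 53/261 + 53/261 → 106/261
merge 64/261 + 91/261 → 155/261
merge 106/261 + 155/261 → 1
L = 64/261 + 91/261 + 106/261 + 155/261 + 1 = 677/261 ≈ 2.594 bits/symbol.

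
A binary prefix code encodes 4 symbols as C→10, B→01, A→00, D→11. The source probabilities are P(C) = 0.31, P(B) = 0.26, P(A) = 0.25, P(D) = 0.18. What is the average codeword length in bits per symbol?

L̄ = Σ pᵢ·ℓᵢ = 0.31·2 + 0.26·2 + 0.25·2 + 0.18·2 = 2 bits/symbol.

2 bits/symbol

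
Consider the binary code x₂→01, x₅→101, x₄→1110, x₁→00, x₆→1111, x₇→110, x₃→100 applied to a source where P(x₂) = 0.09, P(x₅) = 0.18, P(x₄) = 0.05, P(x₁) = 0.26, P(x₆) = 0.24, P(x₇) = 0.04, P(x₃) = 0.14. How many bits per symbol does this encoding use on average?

L̄ = Σ pᵢ·ℓᵢ = 0.09·2 + 0.18·3 + 0.05·4 + 0.26·2 + 0.24·4 + 0.04·3 + 0.14·3 = 2.94 bits/symbol.

2.94 bits/symbol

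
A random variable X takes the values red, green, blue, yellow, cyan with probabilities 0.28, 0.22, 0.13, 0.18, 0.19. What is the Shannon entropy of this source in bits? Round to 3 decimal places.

H = −Σ pᵢ log₂ pᵢ.
−0.28·log₂(0.28) = 0.5142
−0.22·log₂(0.22) = 0.4806
−0.13·log₂(0.13) = 0.3826
−0.18·log₂(0.18) = 0.4453
−0.19·log₂(0.19) = 0.4552
Sum ≈ 2.2780 → 2.278 bits.

2.278 bits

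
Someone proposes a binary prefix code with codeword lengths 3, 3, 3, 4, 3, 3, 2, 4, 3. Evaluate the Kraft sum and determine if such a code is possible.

With common denominator 2^4 = 16: Σ 2^(−ℓᵢ) = 2/16 + 2/16 + 2/16 + 1/16 + 2/16 + 2/16 + 4/16 + 1/16 + 2/16 = 18/16 = 1.125.
Kraft's inequality requires Σ ≤ 1; here Σ = 1.125 > 1, so no such prefix code exists.

1.125; no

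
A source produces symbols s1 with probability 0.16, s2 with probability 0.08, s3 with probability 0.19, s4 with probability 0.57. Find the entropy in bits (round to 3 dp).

1.632 bits

H = −Σ pᵢ log₂ pᵢ.
−0.16·log₂(0.16) = 0.4230
−0.08·log₂(0.08) = 0.2915
−0.19·log₂(0.19) = 0.4552
−0.57·log₂(0.57) = 0.4623
Sum ≈ 1.6320 → 1.632 bits.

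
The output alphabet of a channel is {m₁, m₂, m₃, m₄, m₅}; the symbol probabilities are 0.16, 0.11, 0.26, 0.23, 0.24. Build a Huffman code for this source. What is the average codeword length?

2.27 bits/symbol

Repeatedly combine the two least-probable nodes; the expected code length is the sum of the merged weights.
merge 11/100 + 4/25 → 27/100
merge 23/100 + 6/25 → 47/100
merge 13/50 + 27/100 → 53/100
merge 47/100 + 53/100 → 1
L = 27/100 + 47/100 + 53/100 + 1 = 227/100 = 2.27 bits/symbol.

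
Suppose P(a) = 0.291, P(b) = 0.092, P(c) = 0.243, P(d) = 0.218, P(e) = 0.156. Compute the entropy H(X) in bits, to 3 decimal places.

H = −Σ pᵢ log₂ pᵢ.
−0.291·log₂(0.291) = 0.5182
−0.092·log₂(0.092) = 0.3167
−0.243·log₂(0.243) = 0.4960
−0.218·log₂(0.218) = 0.4791
−0.156·log₂(0.156) = 0.4181
Sum ≈ 2.2281 → 2.228 bits.

2.228 bits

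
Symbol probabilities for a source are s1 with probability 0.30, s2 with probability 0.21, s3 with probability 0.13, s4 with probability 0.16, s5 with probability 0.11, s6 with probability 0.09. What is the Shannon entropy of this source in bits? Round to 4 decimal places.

H = −Σ pᵢ log₂ pᵢ.
−0.30·log₂(0.30) = 0.5211
−0.21·log₂(0.21) = 0.4728
−0.13·log₂(0.13) = 0.3826
−0.16·log₂(0.16) = 0.4230
−0.11·log₂(0.11) = 0.3503
−0.09·log₂(0.09) = 0.3127
Sum ≈ 2.4625 → 2.4625 bits.

2.4625 bits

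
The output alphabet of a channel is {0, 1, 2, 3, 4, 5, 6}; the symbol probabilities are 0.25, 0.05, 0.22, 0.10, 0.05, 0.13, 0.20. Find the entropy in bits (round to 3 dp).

2.592 bits

H = −Σ pᵢ log₂ pᵢ.
−0.25·log₂(0.25) = 0.5000
−0.05·log₂(0.05) = 0.2161
−0.22·log₂(0.22) = 0.4806
−0.10·log₂(0.10) = 0.3322
−0.05·log₂(0.05) = 0.2161
−0.13·log₂(0.13) = 0.3826
−0.20·log₂(0.20) = 0.4644
Sum ≈ 2.5920 → 2.592 bits.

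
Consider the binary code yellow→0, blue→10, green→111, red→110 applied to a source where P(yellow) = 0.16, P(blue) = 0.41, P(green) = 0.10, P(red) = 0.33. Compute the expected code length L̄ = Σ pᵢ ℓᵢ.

L̄ = Σ pᵢ·ℓᵢ = 0.16·1 + 0.41·2 + 0.10·3 + 0.33·3 = 2.27 bits/symbol.

2.27 bits/symbol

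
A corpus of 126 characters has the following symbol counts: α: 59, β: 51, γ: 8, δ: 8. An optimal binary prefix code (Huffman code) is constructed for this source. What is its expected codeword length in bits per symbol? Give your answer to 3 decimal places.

Probabilities are the counts divided by 126.
Repeatedly combine the two least-probable nodes; the expected code length is the sum of the merged weights.
merge 4/63 + 4/63 → 8/63
merge 8/63 + 17/42 → 67/126
merge 59/126 + 67/126 → 1
L = 8/63 + 67/126 + 1 = 209/126 ≈ 1.659 bits/symbol.

1.659 bits/symbol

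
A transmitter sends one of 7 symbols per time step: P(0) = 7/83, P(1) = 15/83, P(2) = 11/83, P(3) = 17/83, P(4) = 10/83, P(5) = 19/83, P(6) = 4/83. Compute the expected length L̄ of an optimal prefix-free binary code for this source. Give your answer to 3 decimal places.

2.699 bits/symbol

Repeatedly combine the two least-probable nodes; the expected code length is the sum of the merged weights.
merge 4/83 + 7/83 → 11/83
merge 10/83 + 11/83 → 21/83
merge 11/83 + 15/83 → 26/83
merge 17/83 + 19/83 → 36/83
merge 21/83 + 26/83 → 47/83
merge 36/83 + 47/83 → 1
L = 11/83 + 21/83 + 26/83 + 36/83 + 47/83 + 1 = 224/83 ≈ 2.699 bits/symbol.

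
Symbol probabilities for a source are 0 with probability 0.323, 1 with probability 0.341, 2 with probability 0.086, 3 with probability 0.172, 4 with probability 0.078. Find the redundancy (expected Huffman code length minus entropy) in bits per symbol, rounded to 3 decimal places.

0.075 bits

Entropy H = −Σ p log₂ p ≈ 2.0842 bits.
Huffman merges: 39/500+43/500→41/250; 41/250+43/250→42/125; 323/1000+42/125→659/1000; 341/1000+659/1000→1. L = 2159/1000 ≈ 2.1590.
L − H = 2.1590 − 2.0842 = 0.075 bits.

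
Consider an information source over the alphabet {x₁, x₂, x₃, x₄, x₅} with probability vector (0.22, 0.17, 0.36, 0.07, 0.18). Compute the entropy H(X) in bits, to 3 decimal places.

2.160 bits

H = −Σ pᵢ log₂ pᵢ.
−0.22·log₂(0.22) = 0.4806
−0.17·log₂(0.17) = 0.4346
−0.36·log₂(0.36) = 0.5306
−0.07·log₂(0.07) = 0.2686
−0.18·log₂(0.18) = 0.4453
Sum ≈ 2.1596 → 2.160 bits.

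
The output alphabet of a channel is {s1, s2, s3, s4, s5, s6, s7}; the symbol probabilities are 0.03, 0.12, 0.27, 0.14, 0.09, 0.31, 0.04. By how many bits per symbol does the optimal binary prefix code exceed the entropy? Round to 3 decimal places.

Entropy H = −Σ p log₂ p ≈ 2.4482 bits.
Huffman merges: 3/100+1/25→7/100; 7/100+9/100→4/25; 3/25+7/50→13/50; 4/25+13/50→21/50; 27/100+31/100→29/50; 21/50+29/50→1. L = 249/100 ≈ 2.4900.
L − H = 2.4900 − 2.4482 = 0.042 bits.

0.042 bits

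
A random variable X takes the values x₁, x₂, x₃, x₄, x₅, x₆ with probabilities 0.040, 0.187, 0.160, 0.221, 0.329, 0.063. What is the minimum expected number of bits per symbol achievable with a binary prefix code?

Repeatedly combine the two least-probable nodes; the expected code length is the sum of the merged weights.
merge 1/25 + 63/1000 → 103/1000
merge 103/1000 + 4/25 → 263/1000
merge 187/1000 + 221/1000 → 51/125
merge 263/1000 + 329/1000 → 74/125
merge 51/125 + 74/125 → 1
L = 103/1000 + 263/1000 + 51/125 + 74/125 + 1 = 1183/500 = 2.366 bits/symbol.

2.366 bits/symbol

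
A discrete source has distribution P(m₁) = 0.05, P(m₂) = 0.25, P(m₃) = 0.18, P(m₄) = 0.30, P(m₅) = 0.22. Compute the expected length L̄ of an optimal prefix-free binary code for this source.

2.23 bits/symbol

Repeatedly combine the two least-probable nodes; the expected code length is the sum of the merged weights.
merge 1/20 + 9/50 → 23/100
merge 11/50 + 23/100 → 9/20
merge 1/4 + 3/10 → 11/20
merge 9/20 + 11/20 → 1
L = 23/100 + 9/20 + 11/20 + 1 = 223/100 = 2.23 bits/symbol.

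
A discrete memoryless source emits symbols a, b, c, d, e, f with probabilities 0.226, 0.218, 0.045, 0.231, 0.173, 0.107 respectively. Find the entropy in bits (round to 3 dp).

H = −Σ pᵢ log₂ pᵢ.
−0.226·log₂(0.226) = 0.4849
−0.218·log₂(0.218) = 0.4791
−0.045·log₂(0.045) = 0.2013
−0.231·log₂(0.231) = 0.4883
−0.173·log₂(0.173) = 0.4379
−0.107·log₂(0.107) = 0.3450
Sum ≈ 2.4365 → 2.437 bits.

2.437 bits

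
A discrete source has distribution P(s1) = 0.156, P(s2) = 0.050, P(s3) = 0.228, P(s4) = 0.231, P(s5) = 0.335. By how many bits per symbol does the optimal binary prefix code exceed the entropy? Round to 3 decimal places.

0.069 bits

Entropy H = −Σ p log₂ p ≈ 2.1374 bits.
Huffman merges: 1/20+39/250→103/500; 103/500+57/250→217/500; 231/1000+67/200→283/500; 217/500+283/500→1. L = 1103/500 ≈ 2.2060.
L − H = 2.2060 − 2.1374 = 0.069 bits.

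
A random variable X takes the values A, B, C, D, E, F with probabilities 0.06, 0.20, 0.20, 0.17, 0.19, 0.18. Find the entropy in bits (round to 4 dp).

H = −Σ pᵢ log₂ pᵢ.
−0.06·log₂(0.06) = 0.2435
−0.20·log₂(0.20) = 0.4644
−0.20·log₂(0.20) = 0.4644
−0.17·log₂(0.17) = 0.4346
−0.19·log₂(0.19) = 0.4552
−0.18·log₂(0.18) = 0.4453
Sum ≈ 2.5074 → 2.5074 bits.

2.5074 bits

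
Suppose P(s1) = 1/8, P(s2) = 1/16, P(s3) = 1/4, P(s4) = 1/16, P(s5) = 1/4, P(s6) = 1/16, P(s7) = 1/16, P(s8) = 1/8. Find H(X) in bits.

Each probability is a power of 1/2, so log₂(1/p) is an integer.
H = Σ p·log₂(1/p) = 1/8·3 + 1/16·4 + 1/4·2 + 1/16·4 + 1/4·2 + 1/16·4 + 1/16·4 + 1/8·3 = 2.75 bits.

2.75 bits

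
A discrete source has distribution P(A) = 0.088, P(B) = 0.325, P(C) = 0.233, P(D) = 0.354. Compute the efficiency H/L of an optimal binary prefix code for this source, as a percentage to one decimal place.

94.3%

Entropy H = −Σ p log₂ p ≈ 1.8556 bits.
Huffman merges: 11/125+233/1000→321/1000; 321/1000+13/40→323/500; 177/500+323/500→1. L = 1967/1000 ≈ 1.9670.
Efficiency = H/L = 1.8556/1.9670 = 94.3%.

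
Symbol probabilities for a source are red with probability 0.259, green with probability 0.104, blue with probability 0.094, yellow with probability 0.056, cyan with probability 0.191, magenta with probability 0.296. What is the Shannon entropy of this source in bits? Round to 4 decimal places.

H = −Σ pᵢ log₂ pᵢ.
−0.259·log₂(0.259) = 0.5048
−0.104·log₂(0.104) = 0.3396
−0.094·log₂(0.094) = 0.3207
−0.056·log₂(0.056) = 0.2329
−0.191·log₂(0.191) = 0.4562
−0.296·log₂(0.296) = 0.5199
Sum ≈ 2.3740 → 2.3740 bits.

2.3740 bits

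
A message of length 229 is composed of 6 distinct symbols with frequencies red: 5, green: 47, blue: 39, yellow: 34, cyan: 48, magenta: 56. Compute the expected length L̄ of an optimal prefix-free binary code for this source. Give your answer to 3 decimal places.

Probabilities are the counts divided by 229.
Repeatedly combine the two least-probable nodes; the expected code length is the sum of the merged weights.
merge 5/229 + 34/229 → 39/229
merge 39/229 + 39/229 → 78/229
merge 47/229 + 48/229 → 95/229
merge 56/229 + 78/229 → 134/229
merge 95/229 + 134/229 → 1
L = 39/229 + 78/229 + 95/229 + 134/229 + 1 = 575/229 ≈ 2.511 bits/symbol.

2.511 bits/symbol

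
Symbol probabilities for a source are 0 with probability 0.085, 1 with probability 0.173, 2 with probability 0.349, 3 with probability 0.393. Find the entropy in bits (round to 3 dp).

H = −Σ pᵢ log₂ pᵢ.
−0.085·log₂(0.085) = 0.3023
−0.173·log₂(0.173) = 0.4379
−0.349·log₂(0.349) = 0.5300
−0.393·log₂(0.393) = 0.5295
Sum ≈ 1.7997 → 1.800 bits.

1.800 bits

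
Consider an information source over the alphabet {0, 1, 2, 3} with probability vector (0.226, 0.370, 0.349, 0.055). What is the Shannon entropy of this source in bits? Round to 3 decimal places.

1.776 bits

H = −Σ pᵢ log₂ pᵢ.
−0.226·log₂(0.226) = 0.4849
−0.370·log₂(0.370) = 0.5307
−0.349·log₂(0.349) = 0.5300
−0.055·log₂(0.055) = 0.2301
Sum ≈ 1.7758 → 1.776 bits.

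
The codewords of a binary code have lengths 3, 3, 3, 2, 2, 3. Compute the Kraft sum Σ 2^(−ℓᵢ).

With common denominator 2^3 = 8: Σ 2^(−ℓᵢ) = 1/8 + 1/8 + 1/8 + 2/8 + 2/8 + 1/8 = 8/8 = 1.

1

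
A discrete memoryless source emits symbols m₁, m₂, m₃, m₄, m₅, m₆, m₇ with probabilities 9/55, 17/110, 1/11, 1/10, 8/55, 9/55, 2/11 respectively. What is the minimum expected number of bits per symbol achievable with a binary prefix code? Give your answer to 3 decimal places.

Repeatedly combine the two least-probable nodes; the expected code length is the sum of the merged weights.
merge 1/11 + 1/10 → 21/110
merge 8/55 + 17/110 → 3/10
merge 9/55 + 9/55 → 18/55
merge 2/11 + 21/110 → 41/110
merge 3/10 + 18/55 → 69/110
merge 41/110 + 69/110 → 1
L = 21/110 + 3/10 + 18/55 + 41/110 + 69/110 + 1 = 31/11 ≈ 2.818 bits/symbol.

2.818 bits/symbol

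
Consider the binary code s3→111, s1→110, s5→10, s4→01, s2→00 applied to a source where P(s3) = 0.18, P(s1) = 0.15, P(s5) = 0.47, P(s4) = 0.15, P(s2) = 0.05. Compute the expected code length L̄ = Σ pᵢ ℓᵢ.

2.33 bits/symbol

L̄ = Σ pᵢ·ℓᵢ = 0.18·3 + 0.15·3 + 0.47·2 + 0.15·2 + 0.05·2 = 2.33 bits/symbol.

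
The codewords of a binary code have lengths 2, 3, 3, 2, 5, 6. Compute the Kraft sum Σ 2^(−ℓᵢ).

0.796875

With common denominator 2^6 = 64: Σ 2^(−ℓᵢ) = 16/64 + 8/64 + 8/64 + 16/64 + 2/64 + 1/64 = 51/64 = 0.796875.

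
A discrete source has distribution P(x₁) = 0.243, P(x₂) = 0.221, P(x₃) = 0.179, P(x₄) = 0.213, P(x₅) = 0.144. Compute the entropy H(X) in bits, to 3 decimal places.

2.299 bits

H = −Σ pᵢ log₂ pᵢ.
−0.243·log₂(0.243) = 0.4960
−0.221·log₂(0.221) = 0.4813
−0.179·log₂(0.179) = 0.4443
−0.213·log₂(0.213) = 0.4752
−0.144·log₂(0.144) = 0.4026
Sum ≈ 2.2994 → 2.299 bits.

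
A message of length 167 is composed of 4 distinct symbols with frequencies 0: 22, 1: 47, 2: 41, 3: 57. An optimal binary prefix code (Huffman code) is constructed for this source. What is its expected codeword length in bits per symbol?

2 bits/symbol

Probabilities are the counts divided by 167.
Repeatedly combine the two least-probable nodes; the expected code length is the sum of the merged weights.
merge 22/167 + 41/167 → 63/167
merge 47/167 + 57/167 → 104/167
merge 63/167 + 104/167 → 1
L = 63/167 + 104/167 + 1 = 2 bits/symbol.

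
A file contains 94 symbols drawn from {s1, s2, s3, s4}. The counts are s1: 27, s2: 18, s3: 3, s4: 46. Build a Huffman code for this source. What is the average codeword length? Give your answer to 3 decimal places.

1.734 bits/symbol

Probabilities are the counts divided by 94.
Repeatedly combine the two least-probable nodes; the expected code length is the sum of the merged weights.
merge 3/94 + 9/47 → 21/94
merge 21/94 + 27/94 → 24/47
merge 23/47 + 24/47 → 1
L = 21/94 + 24/47 + 1 = 163/94 ≈ 1.734 bits/symbol.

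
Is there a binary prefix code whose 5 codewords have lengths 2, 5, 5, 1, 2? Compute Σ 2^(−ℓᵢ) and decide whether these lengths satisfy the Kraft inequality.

With common denominator 2^5 = 32: Σ 2^(−ℓᵢ) = 8/32 + 1/32 + 1/32 + 16/32 + 8/32 = 34/32 = 1.0625.
Kraft's inequality requires Σ ≤ 1; here Σ = 1.0625 > 1, so no such prefix code exists.

1.0625; no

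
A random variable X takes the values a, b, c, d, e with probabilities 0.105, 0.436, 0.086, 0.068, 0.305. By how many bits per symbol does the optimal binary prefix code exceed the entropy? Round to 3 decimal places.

Entropy H = −Σ p log₂ p ≈ 1.9542 bits.
Huffman merges: 17/250+43/500→77/500; 21/200+77/500→259/1000; 259/1000+61/200→141/250; 109/250+141/250→1. L = 1977/1000 ≈ 1.9770.
L − H = 1.9770 − 1.9542 = 0.023 bits.

0.023 bits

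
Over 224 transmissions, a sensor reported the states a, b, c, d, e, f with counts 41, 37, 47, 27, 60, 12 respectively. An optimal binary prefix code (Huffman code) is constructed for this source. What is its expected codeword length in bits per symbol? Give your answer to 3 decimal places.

2.513 bits/symbol

Probabilities are the counts divided by 224.
Repeatedly combine the two least-probable nodes; the expected code length is the sum of the merged weights.
merge 3/56 + 27/224 → 39/224
merge 37/224 + 39/224 → 19/56
merge 41/224 + 47/224 → 11/28
merge 15/56 + 19/56 → 17/28
merge 11/28 + 17/28 → 1
L = 39/224 + 19/56 + 11/28 + 17/28 + 1 = 563/224 ≈ 2.513 bits/symbol.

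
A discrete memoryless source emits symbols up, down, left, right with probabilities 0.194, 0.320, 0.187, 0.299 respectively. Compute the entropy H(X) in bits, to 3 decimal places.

H = −Σ pᵢ log₂ pᵢ.
−0.194·log₂(0.194) = 0.4590
−0.320·log₂(0.320) = 0.5260
−0.187·log₂(0.187) = 0.4523
−0.299·log₂(0.299) = 0.5208
Sum ≈ 1.9581 → 1.958 bits.

1.958 bits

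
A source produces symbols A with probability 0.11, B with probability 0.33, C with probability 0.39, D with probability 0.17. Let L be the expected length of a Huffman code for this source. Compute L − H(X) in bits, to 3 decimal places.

0.048 bits

Entropy H = −Σ p log₂ p ≈ 1.8425 bits.
Huffman merges: 11/100+17/100→7/25; 7/25+33/100→61/100; 39/100+61/100→1. L = 189/100 ≈ 1.8900.
L − H = 1.8900 − 1.8425 = 0.048 bits.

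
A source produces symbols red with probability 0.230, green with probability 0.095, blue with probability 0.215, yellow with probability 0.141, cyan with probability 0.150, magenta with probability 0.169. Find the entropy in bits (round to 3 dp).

H = −Σ pᵢ log₂ pᵢ.
−0.230·log₂(0.230) = 0.4877
−0.095·log₂(0.095) = 0.3226
−0.215·log₂(0.215) = 0.4768
−0.141·log₂(0.141) = 0.3985
−0.150·log₂(0.150) = 0.4105
−0.169·log₂(0.169) = 0.4335
Sum ≈ 2.5296 → 2.530 bits.

2.530 bits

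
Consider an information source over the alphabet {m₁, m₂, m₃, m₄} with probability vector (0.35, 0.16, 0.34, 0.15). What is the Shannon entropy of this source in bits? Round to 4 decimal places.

1.8928 bits

H = −Σ pᵢ log₂ pᵢ.
−0.35·log₂(0.35) = 0.5301
−0.16·log₂(0.16) = 0.4230
−0.34·log₂(0.34) = 0.5292
−0.15·log₂(0.15) = 0.4105
Sum ≈ 1.8928 → 1.8928 bits.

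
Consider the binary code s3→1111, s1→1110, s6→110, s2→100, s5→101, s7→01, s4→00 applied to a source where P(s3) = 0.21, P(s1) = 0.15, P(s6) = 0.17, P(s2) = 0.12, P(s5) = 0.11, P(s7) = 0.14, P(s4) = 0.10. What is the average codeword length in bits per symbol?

3.12 bits/symbol

L̄ = Σ pᵢ·ℓᵢ = 0.21·4 + 0.15·4 + 0.17·3 + 0.12·3 + 0.11·3 + 0.14·2 + 0.10·2 = 3.12 bits/symbol.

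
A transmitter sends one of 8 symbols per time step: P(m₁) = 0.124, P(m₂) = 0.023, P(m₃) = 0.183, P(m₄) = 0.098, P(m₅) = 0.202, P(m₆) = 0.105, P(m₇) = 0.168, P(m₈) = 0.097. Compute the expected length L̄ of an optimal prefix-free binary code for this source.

2.918 bits/symbol

Repeatedly combine the two least-probable nodes; the expected code length is the sum of the merged weights.
merge 23/1000 + 97/1000 → 3/25
merge 49/500 + 21/200 → 203/1000
merge 3/25 + 31/250 → 61/250
merge 21/125 + 183/1000 → 351/1000
merge 101/500 + 203/1000 → 81/200
merge 61/250 + 351/1000 → 119/200
merge 81/200 + 119/200 → 1
L = 3/25 + 203/1000 + 61/250 + 351/1000 + 81/200 + 119/200 + 1 = 1459/500 = 2.918 bits/symbol.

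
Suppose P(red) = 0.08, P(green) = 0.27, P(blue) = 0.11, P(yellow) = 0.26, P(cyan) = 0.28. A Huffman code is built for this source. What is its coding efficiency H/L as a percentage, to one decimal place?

99.1%

Entropy H = −Σ p log₂ p ≈ 2.1713 bits.
Huffman merges: 2/25+11/100→19/100; 19/100+13/50→9/20; 27/100+7/25→11/20; 9/20+11/20→1. L = 219/100 ≈ 2.1900.
Efficiency = H/L = 2.1713/2.1900 = 99.1%.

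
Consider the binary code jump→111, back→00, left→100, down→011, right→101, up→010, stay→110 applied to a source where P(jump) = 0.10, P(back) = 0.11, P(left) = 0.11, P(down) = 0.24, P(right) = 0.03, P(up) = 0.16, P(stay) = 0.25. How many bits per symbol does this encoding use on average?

L̄ = Σ pᵢ·ℓᵢ = 0.10·3 + 0.11·2 + 0.11·3 + 0.24·3 + 0.03·3 + 0.16·3 + 0.25·3 = 2.89 bits/symbol.

2.89 bits/symbol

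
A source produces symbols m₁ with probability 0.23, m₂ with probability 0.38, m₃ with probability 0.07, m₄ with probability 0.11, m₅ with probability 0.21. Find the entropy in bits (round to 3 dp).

H = −Σ pᵢ log₂ pᵢ.
−0.23·log₂(0.23) = 0.4877
−0.38·log₂(0.38) = 0.5305
−0.07·log₂(0.07) = 0.2686
−0.11·log₂(0.11) = 0.3503
−0.21·log₂(0.21) = 0.4728
Sum ≈ 2.1098 → 2.110 bits.

2.110 bits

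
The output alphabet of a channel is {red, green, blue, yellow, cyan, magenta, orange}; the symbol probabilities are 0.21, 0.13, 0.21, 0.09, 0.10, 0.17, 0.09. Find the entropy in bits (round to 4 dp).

2.7204 bits

H = −Σ pᵢ log₂ pᵢ.
−0.21·log₂(0.21) = 0.4728
−0.13·log₂(0.13) = 0.3826
−0.21·log₂(0.21) = 0.4728
−0.09·log₂(0.09) = 0.3127
−0.10·log₂(0.10) = 0.3322
−0.17·log₂(0.17) = 0.4346
−0.09·log₂(0.09) = 0.3127
Sum ≈ 2.7204 → 2.7204 bits.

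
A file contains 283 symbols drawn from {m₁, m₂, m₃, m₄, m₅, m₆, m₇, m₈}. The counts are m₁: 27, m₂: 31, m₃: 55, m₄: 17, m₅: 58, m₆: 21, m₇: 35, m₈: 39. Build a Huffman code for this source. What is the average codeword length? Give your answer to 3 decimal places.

Probabilities are the counts divided by 283.
Repeatedly combine the two least-probable nodes; the expected code length is the sum of the merged weights.
merge 17/283 + 21/283 → 38/283
merge 27/283 + 31/283 → 58/283
merge 35/283 + 38/283 → 73/283
merge 39/283 + 55/283 → 94/283
merge 58/283 + 58/283 → 116/283
merge 73/283 + 94/283 → 167/283
merge 116/283 + 167/283 → 1
L = 38/283 + 58/283 + 73/283 + 94/283 + 116/283 + 167/283 + 1 = 829/283 ≈ 2.929 bits/symbol.

2.929 bits/symbol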